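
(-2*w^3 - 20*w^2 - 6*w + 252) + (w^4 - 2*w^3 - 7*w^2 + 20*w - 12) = w^4 - 4*w^3 - 27*w^2 + 14*w + 240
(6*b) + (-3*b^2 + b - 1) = -3*b^2 + 7*b - 1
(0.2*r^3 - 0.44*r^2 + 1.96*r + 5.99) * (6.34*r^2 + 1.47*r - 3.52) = 1.268*r^5 - 2.4956*r^4 + 11.0756*r^3 + 42.4066*r^2 + 1.9061*r - 21.0848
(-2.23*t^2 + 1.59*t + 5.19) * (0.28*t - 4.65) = -0.6244*t^3 + 10.8147*t^2 - 5.9403*t - 24.1335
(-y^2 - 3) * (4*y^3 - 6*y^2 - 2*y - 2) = -4*y^5 + 6*y^4 - 10*y^3 + 20*y^2 + 6*y + 6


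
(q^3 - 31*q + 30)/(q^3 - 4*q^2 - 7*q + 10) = (q + 6)/(q + 2)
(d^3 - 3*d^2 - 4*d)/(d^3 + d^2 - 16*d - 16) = d/(d + 4)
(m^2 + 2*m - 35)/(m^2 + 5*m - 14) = (m - 5)/(m - 2)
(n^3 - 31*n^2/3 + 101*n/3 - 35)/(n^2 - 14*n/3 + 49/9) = 3*(n^2 - 8*n + 15)/(3*n - 7)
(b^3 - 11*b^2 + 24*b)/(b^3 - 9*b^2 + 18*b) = (b - 8)/(b - 6)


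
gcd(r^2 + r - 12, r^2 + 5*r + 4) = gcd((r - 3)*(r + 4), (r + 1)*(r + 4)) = r + 4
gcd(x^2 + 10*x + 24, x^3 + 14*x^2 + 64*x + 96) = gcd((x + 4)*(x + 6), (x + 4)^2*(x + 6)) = x^2 + 10*x + 24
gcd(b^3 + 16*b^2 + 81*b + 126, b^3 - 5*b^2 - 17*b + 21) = b + 3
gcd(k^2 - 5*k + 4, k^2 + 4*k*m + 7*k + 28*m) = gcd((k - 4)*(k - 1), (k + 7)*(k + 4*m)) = 1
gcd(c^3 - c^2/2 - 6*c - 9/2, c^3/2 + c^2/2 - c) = 1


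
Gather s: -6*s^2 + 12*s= -6*s^2 + 12*s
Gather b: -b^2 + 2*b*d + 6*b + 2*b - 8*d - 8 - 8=-b^2 + b*(2*d + 8) - 8*d - 16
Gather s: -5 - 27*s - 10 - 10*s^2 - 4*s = -10*s^2 - 31*s - 15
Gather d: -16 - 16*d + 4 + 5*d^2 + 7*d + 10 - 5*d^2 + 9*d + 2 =0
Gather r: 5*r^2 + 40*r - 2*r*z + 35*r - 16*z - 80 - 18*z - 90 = 5*r^2 + r*(75 - 2*z) - 34*z - 170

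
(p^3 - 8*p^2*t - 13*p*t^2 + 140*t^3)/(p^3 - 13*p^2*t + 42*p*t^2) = (p^2 - p*t - 20*t^2)/(p*(p - 6*t))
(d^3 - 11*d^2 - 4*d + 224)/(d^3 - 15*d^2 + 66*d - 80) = (d^2 - 3*d - 28)/(d^2 - 7*d + 10)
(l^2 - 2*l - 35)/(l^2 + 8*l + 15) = (l - 7)/(l + 3)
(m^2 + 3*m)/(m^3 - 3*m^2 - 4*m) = (m + 3)/(m^2 - 3*m - 4)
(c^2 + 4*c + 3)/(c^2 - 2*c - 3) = (c + 3)/(c - 3)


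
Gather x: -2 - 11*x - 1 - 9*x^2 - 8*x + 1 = -9*x^2 - 19*x - 2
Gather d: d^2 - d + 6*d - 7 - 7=d^2 + 5*d - 14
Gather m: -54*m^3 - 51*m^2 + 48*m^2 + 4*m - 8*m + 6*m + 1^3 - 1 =-54*m^3 - 3*m^2 + 2*m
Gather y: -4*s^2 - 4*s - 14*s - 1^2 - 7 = -4*s^2 - 18*s - 8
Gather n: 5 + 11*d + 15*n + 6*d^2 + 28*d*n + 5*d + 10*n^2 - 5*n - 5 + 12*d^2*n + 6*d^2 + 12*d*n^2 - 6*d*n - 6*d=12*d^2 + 10*d + n^2*(12*d + 10) + n*(12*d^2 + 22*d + 10)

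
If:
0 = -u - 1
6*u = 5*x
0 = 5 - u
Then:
No Solution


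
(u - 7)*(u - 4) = u^2 - 11*u + 28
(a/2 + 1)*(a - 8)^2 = a^3/2 - 7*a^2 + 16*a + 64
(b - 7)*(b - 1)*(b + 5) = b^3 - 3*b^2 - 33*b + 35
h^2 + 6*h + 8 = (h + 2)*(h + 4)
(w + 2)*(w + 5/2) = w^2 + 9*w/2 + 5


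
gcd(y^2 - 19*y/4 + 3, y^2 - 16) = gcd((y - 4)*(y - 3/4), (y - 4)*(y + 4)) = y - 4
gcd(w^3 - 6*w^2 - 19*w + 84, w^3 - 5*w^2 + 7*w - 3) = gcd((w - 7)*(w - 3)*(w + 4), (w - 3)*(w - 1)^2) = w - 3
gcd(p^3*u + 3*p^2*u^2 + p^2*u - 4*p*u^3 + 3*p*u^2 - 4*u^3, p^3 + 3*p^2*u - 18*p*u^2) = 1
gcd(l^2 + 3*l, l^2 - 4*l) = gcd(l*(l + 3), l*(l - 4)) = l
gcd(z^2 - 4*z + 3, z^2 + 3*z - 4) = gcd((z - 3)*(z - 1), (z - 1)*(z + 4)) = z - 1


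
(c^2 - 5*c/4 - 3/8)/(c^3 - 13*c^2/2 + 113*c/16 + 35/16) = 2*(2*c - 3)/(4*c^2 - 27*c + 35)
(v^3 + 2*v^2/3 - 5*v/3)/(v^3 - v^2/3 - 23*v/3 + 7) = v*(3*v + 5)/(3*v^2 + 2*v - 21)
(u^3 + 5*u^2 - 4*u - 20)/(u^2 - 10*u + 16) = (u^2 + 7*u + 10)/(u - 8)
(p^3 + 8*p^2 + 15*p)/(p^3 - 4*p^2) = (p^2 + 8*p + 15)/(p*(p - 4))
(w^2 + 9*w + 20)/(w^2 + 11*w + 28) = (w + 5)/(w + 7)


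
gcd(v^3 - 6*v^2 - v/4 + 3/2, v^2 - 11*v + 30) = v - 6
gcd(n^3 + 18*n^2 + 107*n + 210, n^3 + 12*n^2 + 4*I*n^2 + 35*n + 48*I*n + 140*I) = n^2 + 12*n + 35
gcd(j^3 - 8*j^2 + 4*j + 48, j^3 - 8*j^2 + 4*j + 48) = j^3 - 8*j^2 + 4*j + 48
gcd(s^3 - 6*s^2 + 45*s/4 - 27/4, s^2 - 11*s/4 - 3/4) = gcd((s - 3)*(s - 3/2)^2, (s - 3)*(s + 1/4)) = s - 3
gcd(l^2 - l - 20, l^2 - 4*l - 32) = l + 4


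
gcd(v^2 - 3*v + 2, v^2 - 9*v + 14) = v - 2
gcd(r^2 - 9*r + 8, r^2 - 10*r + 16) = r - 8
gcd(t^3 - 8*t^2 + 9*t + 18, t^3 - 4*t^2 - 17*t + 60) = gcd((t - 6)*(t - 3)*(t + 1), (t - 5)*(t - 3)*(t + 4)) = t - 3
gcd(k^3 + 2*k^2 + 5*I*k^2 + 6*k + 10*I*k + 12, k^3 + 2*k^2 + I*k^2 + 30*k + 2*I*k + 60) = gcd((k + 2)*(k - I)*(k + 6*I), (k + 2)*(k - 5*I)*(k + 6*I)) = k^2 + k*(2 + 6*I) + 12*I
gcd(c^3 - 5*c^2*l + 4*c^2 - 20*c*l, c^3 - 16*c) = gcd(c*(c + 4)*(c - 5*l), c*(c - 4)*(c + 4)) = c^2 + 4*c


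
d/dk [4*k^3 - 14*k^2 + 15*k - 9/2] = 12*k^2 - 28*k + 15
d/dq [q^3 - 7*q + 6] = 3*q^2 - 7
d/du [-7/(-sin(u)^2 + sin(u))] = 7*(-2/tan(u) + cos(u)/sin(u)^2)/(sin(u) - 1)^2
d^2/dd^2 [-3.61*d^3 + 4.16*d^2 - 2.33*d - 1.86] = 8.32 - 21.66*d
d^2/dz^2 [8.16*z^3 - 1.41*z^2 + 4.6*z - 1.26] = 48.96*z - 2.82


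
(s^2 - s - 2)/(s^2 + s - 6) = (s + 1)/(s + 3)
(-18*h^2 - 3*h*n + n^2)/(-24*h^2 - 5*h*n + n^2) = (6*h - n)/(8*h - n)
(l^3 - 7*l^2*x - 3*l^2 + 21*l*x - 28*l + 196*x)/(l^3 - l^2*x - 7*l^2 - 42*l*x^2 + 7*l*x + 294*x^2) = (l + 4)/(l + 6*x)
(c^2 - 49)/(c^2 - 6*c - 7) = (c + 7)/(c + 1)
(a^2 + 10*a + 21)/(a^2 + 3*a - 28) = (a + 3)/(a - 4)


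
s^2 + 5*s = s*(s + 5)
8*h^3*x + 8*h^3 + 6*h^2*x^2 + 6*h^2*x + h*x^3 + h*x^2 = (2*h + x)*(4*h + x)*(h*x + h)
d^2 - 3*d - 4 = (d - 4)*(d + 1)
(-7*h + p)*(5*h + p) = -35*h^2 - 2*h*p + p^2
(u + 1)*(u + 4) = u^2 + 5*u + 4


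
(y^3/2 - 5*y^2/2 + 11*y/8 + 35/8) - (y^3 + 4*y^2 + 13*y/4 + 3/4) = -y^3/2 - 13*y^2/2 - 15*y/8 + 29/8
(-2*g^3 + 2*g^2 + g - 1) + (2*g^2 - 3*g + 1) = -2*g^3 + 4*g^2 - 2*g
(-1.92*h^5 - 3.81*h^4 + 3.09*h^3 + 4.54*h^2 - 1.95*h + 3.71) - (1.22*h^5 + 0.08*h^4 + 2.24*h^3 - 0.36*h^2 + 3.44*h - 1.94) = -3.14*h^5 - 3.89*h^4 + 0.85*h^3 + 4.9*h^2 - 5.39*h + 5.65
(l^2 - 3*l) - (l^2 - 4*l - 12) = l + 12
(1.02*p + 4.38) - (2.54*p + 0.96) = 3.42 - 1.52*p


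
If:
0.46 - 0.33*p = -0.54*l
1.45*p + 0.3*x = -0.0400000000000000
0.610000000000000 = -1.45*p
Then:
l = -1.11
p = -0.42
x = 1.90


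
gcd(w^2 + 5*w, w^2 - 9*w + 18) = 1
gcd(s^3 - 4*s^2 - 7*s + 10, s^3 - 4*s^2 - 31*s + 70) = 1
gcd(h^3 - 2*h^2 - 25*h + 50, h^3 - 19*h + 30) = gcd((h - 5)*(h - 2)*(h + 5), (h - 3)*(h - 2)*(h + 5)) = h^2 + 3*h - 10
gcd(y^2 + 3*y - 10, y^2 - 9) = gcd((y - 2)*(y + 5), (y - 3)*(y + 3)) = 1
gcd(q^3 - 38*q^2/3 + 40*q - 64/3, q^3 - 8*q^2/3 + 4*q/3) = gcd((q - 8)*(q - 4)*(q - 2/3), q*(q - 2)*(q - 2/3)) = q - 2/3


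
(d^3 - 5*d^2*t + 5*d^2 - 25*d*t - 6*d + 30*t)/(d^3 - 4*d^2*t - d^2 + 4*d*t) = (-d^2 + 5*d*t - 6*d + 30*t)/(d*(-d + 4*t))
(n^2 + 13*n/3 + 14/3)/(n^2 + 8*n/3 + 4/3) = (3*n + 7)/(3*n + 2)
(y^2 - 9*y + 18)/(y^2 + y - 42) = (y - 3)/(y + 7)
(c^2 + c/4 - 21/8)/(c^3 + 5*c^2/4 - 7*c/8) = (2*c - 3)/(c*(2*c - 1))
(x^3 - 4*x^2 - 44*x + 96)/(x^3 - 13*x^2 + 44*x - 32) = (x^2 + 4*x - 12)/(x^2 - 5*x + 4)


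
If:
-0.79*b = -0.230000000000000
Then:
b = 0.29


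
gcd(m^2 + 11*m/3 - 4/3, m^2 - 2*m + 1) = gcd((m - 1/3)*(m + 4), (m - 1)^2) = 1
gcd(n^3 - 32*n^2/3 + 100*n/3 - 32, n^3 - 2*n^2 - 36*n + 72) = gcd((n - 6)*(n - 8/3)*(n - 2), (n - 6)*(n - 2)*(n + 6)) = n^2 - 8*n + 12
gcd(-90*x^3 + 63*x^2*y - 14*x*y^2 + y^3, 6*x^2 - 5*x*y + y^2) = 3*x - y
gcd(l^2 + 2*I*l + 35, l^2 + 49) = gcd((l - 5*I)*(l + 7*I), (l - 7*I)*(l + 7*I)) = l + 7*I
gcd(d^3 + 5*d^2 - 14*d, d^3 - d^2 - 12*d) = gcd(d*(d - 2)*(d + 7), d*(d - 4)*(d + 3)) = d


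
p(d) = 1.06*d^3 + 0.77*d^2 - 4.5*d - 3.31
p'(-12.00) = 434.94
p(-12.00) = -1670.11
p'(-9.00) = 239.22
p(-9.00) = -673.18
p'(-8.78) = 227.12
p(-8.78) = -621.89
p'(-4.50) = 52.96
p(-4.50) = -64.06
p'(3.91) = 50.14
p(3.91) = 54.23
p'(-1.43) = -0.20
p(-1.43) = 1.60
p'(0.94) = -0.24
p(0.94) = -5.98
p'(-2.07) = 5.94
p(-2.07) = -0.10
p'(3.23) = 33.65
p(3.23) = 25.91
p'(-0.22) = -4.68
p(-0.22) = -2.29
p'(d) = 3.18*d^2 + 1.54*d - 4.5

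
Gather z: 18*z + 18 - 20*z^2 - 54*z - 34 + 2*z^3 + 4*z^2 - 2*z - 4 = 2*z^3 - 16*z^2 - 38*z - 20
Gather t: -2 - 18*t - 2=-18*t - 4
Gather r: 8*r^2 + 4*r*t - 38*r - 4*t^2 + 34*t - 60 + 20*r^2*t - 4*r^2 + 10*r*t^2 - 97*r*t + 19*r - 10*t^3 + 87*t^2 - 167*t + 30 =r^2*(20*t + 4) + r*(10*t^2 - 93*t - 19) - 10*t^3 + 83*t^2 - 133*t - 30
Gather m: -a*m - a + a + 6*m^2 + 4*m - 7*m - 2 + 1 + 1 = 6*m^2 + m*(-a - 3)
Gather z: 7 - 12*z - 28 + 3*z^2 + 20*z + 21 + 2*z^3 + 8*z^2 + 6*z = 2*z^3 + 11*z^2 + 14*z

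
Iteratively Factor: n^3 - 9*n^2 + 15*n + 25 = (n - 5)*(n^2 - 4*n - 5) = (n - 5)*(n + 1)*(n - 5)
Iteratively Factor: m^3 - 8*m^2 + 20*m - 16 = (m - 2)*(m^2 - 6*m + 8) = (m - 4)*(m - 2)*(m - 2)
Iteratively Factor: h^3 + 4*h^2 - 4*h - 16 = (h + 2)*(h^2 + 2*h - 8) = (h + 2)*(h + 4)*(h - 2)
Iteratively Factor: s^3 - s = (s)*(s^2 - 1) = s*(s + 1)*(s - 1)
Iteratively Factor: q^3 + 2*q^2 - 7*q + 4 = (q - 1)*(q^2 + 3*q - 4) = (q - 1)^2*(q + 4)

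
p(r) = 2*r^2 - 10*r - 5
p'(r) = 4*r - 10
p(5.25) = -2.38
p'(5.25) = 11.00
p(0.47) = -9.26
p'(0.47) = -8.12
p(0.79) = -11.65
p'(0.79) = -6.84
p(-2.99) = 42.78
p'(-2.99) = -21.96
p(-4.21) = 72.55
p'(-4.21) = -26.84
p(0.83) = -11.92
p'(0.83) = -6.68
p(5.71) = 3.11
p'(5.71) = 12.84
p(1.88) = -16.73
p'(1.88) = -2.48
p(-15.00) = 595.00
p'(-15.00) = -70.00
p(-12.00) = 403.00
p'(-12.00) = -58.00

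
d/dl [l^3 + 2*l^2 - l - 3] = 3*l^2 + 4*l - 1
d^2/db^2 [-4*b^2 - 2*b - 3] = -8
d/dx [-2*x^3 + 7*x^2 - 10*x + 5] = -6*x^2 + 14*x - 10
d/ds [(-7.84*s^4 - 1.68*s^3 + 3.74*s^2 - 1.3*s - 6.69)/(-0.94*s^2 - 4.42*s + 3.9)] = (14.7392*s^5 + 105.5376*s^4 - 107.4528*s^3 - 37.4088*s^2 + 16.5948*s - 34.6398)/(0.8836*s^4 + 8.3096*s^3 + 12.2044*s^2 - 34.476*s + 15.21)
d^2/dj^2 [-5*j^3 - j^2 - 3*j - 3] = -30*j - 2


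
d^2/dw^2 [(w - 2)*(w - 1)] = 2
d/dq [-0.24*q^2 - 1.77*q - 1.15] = -0.48*q - 1.77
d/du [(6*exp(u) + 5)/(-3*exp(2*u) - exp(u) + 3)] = ((6*exp(u) + 1)*(6*exp(u) + 5) - 18*exp(2*u) - 6*exp(u) + 18)*exp(u)/(3*exp(2*u) + exp(u) - 3)^2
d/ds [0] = 0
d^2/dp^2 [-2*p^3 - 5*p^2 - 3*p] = -12*p - 10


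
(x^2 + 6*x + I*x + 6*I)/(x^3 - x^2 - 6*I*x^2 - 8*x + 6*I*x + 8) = (x^2 + x*(6 + I) + 6*I)/(x^3 + x^2*(-1 - 6*I) + x*(-8 + 6*I) + 8)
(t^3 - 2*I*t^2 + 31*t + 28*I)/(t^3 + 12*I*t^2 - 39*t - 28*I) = (t - 7*I)/(t + 7*I)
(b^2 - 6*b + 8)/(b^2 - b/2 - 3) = 2*(b - 4)/(2*b + 3)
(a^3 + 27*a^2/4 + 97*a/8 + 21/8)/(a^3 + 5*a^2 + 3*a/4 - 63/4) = (4*a + 1)/(2*(2*a - 3))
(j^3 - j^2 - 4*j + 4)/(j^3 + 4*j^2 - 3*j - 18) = (j^2 + j - 2)/(j^2 + 6*j + 9)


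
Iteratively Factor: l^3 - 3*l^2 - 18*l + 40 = (l + 4)*(l^2 - 7*l + 10) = (l - 5)*(l + 4)*(l - 2)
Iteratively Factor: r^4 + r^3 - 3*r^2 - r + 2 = (r + 1)*(r^3 - 3*r + 2) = (r + 1)*(r + 2)*(r^2 - 2*r + 1) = (r - 1)*(r + 1)*(r + 2)*(r - 1)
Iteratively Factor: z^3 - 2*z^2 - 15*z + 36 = (z + 4)*(z^2 - 6*z + 9) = (z - 3)*(z + 4)*(z - 3)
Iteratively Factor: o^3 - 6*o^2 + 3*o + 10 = (o - 2)*(o^2 - 4*o - 5) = (o - 5)*(o - 2)*(o + 1)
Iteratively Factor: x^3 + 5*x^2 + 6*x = (x)*(x^2 + 5*x + 6) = x*(x + 3)*(x + 2)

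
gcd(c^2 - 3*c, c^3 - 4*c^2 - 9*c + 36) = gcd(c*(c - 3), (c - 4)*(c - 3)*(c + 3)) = c - 3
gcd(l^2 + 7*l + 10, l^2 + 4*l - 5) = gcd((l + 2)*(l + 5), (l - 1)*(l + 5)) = l + 5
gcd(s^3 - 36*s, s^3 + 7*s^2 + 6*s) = s^2 + 6*s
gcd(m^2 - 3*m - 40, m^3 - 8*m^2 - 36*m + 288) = m - 8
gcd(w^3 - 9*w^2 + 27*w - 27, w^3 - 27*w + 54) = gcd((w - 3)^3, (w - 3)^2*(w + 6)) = w^2 - 6*w + 9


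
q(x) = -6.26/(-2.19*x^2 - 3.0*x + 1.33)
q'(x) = -6.26*(4.38*x + 3.0)/(-2.19*x^2 - 3.0*x + 1.33)^2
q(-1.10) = -3.16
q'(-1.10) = 2.90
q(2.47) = 0.32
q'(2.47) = -0.23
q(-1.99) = 4.56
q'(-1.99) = 18.99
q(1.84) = 0.54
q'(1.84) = -0.51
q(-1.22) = -3.62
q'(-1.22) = 4.90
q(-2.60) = 1.10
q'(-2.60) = 1.63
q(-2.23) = 2.18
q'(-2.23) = 5.14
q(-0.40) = -2.87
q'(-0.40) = -1.64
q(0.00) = -4.71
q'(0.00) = -10.62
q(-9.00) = 0.04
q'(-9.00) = 0.01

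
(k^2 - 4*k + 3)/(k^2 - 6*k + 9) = (k - 1)/(k - 3)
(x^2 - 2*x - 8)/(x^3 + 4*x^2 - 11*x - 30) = (x - 4)/(x^2 + 2*x - 15)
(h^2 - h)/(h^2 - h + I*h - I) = h/(h + I)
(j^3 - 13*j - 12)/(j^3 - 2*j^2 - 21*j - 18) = (j - 4)/(j - 6)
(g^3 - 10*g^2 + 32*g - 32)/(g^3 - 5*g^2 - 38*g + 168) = (g^2 - 6*g + 8)/(g^2 - g - 42)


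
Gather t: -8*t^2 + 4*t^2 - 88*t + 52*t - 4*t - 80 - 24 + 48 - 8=-4*t^2 - 40*t - 64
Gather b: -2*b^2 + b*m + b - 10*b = -2*b^2 + b*(m - 9)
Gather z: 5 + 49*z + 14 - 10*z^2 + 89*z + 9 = -10*z^2 + 138*z + 28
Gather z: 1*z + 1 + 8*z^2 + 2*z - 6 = 8*z^2 + 3*z - 5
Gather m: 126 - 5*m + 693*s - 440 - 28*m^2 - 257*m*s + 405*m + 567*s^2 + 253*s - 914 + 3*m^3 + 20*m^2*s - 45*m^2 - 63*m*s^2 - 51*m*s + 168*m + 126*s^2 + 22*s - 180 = 3*m^3 + m^2*(20*s - 73) + m*(-63*s^2 - 308*s + 568) + 693*s^2 + 968*s - 1408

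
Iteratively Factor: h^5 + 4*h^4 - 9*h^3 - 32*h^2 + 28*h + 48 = (h + 3)*(h^4 + h^3 - 12*h^2 + 4*h + 16) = (h + 1)*(h + 3)*(h^3 - 12*h + 16) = (h - 2)*(h + 1)*(h + 3)*(h^2 + 2*h - 8) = (h - 2)^2*(h + 1)*(h + 3)*(h + 4)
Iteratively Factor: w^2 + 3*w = (w + 3)*(w)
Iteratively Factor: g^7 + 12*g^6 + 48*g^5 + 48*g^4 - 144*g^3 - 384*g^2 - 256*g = (g + 2)*(g^6 + 10*g^5 + 28*g^4 - 8*g^3 - 128*g^2 - 128*g) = (g - 2)*(g + 2)*(g^5 + 12*g^4 + 52*g^3 + 96*g^2 + 64*g) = (g - 2)*(g + 2)^2*(g^4 + 10*g^3 + 32*g^2 + 32*g) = g*(g - 2)*(g + 2)^2*(g^3 + 10*g^2 + 32*g + 32) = g*(g - 2)*(g + 2)^2*(g + 4)*(g^2 + 6*g + 8) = g*(g - 2)*(g + 2)^3*(g + 4)*(g + 4)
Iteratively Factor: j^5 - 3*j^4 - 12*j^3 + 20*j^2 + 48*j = (j + 2)*(j^4 - 5*j^3 - 2*j^2 + 24*j) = j*(j + 2)*(j^3 - 5*j^2 - 2*j + 24) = j*(j - 4)*(j + 2)*(j^2 - j - 6) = j*(j - 4)*(j + 2)^2*(j - 3)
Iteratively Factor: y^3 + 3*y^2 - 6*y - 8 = (y + 1)*(y^2 + 2*y - 8) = (y - 2)*(y + 1)*(y + 4)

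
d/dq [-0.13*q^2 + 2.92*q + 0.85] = 2.92 - 0.26*q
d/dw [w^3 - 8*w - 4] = 3*w^2 - 8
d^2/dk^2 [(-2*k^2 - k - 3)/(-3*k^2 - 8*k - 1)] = 6*(-13*k^3 + 21*k^2 + 69*k + 59)/(27*k^6 + 216*k^5 + 603*k^4 + 656*k^3 + 201*k^2 + 24*k + 1)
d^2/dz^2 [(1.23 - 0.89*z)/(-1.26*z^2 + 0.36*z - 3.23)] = ((3.7404 - 6.7284*z)*(1.26*z^2 - 0.36*z + 3.23) + (0.89*z - 1.23)*(2.52*z - 0.36)*(5.04*z - 0.72))/(1.26*z^2 - 0.36*z + 3.23)^3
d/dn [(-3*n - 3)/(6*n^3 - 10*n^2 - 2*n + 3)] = 3*(12*n^3 + 8*n^2 - 20*n - 5)/(36*n^6 - 120*n^5 + 76*n^4 + 76*n^3 - 56*n^2 - 12*n + 9)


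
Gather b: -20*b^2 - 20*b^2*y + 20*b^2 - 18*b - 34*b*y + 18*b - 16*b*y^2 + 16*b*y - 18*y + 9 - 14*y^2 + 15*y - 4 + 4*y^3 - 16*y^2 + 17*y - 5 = -20*b^2*y + b*(-16*y^2 - 18*y) + 4*y^3 - 30*y^2 + 14*y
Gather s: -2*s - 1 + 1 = -2*s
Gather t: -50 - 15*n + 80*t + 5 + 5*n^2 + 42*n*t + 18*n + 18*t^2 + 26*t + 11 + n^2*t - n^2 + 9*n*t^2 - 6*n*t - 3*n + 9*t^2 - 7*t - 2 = 4*n^2 + t^2*(9*n + 27) + t*(n^2 + 36*n + 99) - 36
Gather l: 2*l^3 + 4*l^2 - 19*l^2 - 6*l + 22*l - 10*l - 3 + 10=2*l^3 - 15*l^2 + 6*l + 7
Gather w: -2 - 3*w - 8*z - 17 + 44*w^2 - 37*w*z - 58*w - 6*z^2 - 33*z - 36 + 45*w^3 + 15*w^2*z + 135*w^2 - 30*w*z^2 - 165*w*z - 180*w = 45*w^3 + w^2*(15*z + 179) + w*(-30*z^2 - 202*z - 241) - 6*z^2 - 41*z - 55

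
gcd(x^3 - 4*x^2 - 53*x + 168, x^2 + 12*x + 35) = x + 7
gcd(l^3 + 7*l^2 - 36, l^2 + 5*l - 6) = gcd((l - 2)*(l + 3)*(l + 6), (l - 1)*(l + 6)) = l + 6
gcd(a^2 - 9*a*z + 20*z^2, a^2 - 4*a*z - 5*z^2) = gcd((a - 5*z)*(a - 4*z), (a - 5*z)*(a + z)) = -a + 5*z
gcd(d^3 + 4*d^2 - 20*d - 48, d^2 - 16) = d - 4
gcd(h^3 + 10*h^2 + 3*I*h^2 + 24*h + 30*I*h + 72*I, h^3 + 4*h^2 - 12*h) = h + 6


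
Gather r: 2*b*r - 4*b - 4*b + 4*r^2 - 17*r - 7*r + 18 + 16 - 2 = -8*b + 4*r^2 + r*(2*b - 24) + 32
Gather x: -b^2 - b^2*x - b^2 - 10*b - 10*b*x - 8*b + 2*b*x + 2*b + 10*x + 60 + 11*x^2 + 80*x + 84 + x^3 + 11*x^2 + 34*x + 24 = -2*b^2 - 16*b + x^3 + 22*x^2 + x*(-b^2 - 8*b + 124) + 168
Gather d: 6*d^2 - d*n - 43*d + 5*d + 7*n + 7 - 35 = 6*d^2 + d*(-n - 38) + 7*n - 28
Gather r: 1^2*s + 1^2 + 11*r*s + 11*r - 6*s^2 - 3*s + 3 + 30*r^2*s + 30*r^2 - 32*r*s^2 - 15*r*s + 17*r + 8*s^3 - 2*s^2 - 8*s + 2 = r^2*(30*s + 30) + r*(-32*s^2 - 4*s + 28) + 8*s^3 - 8*s^2 - 10*s + 6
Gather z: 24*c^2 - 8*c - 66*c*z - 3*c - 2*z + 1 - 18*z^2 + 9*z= 24*c^2 - 11*c - 18*z^2 + z*(7 - 66*c) + 1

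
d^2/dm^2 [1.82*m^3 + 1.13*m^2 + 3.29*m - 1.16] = 10.92*m + 2.26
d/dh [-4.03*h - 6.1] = -4.03000000000000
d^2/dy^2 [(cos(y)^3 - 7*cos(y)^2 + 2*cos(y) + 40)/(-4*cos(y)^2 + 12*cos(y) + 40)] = cos(y)/4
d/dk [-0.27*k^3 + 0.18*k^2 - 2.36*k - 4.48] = -0.81*k^2 + 0.36*k - 2.36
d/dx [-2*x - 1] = -2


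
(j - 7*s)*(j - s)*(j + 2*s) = j^3 - 6*j^2*s - 9*j*s^2 + 14*s^3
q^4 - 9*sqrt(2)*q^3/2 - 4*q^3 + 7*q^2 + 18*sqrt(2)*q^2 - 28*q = q*(q - 4)*(q - 7*sqrt(2)/2)*(q - sqrt(2))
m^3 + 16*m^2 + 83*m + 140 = (m + 4)*(m + 5)*(m + 7)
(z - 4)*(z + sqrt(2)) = z^2 - 4*z + sqrt(2)*z - 4*sqrt(2)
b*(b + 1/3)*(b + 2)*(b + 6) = b^4 + 25*b^3/3 + 44*b^2/3 + 4*b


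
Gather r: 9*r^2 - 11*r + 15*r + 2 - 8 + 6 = 9*r^2 + 4*r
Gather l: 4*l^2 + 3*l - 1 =4*l^2 + 3*l - 1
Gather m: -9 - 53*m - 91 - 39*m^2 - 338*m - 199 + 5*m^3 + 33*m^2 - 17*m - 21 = 5*m^3 - 6*m^2 - 408*m - 320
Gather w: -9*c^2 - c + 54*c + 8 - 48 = -9*c^2 + 53*c - 40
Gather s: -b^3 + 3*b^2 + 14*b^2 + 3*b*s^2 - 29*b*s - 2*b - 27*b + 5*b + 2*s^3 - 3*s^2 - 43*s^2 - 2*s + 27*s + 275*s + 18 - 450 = -b^3 + 17*b^2 - 24*b + 2*s^3 + s^2*(3*b - 46) + s*(300 - 29*b) - 432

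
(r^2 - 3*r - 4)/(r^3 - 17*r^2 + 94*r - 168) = (r + 1)/(r^2 - 13*r + 42)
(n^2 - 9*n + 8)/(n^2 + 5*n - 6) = (n - 8)/(n + 6)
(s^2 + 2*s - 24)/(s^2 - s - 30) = (-s^2 - 2*s + 24)/(-s^2 + s + 30)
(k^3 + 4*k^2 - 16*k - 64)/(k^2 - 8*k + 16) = (k^2 + 8*k + 16)/(k - 4)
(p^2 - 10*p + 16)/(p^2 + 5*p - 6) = (p^2 - 10*p + 16)/(p^2 + 5*p - 6)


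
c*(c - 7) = c^2 - 7*c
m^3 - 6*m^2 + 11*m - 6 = (m - 3)*(m - 2)*(m - 1)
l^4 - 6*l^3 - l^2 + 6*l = l*(l - 6)*(l - 1)*(l + 1)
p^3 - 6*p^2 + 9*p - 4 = (p - 4)*(p - 1)^2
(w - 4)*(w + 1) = w^2 - 3*w - 4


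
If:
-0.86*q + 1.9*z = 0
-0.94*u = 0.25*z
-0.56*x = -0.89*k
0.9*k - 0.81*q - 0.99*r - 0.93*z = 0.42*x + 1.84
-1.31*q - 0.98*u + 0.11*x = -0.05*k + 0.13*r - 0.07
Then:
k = 11.7166293674116*z - 1.60386204335515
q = 2.2093023255814*z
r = 0.00462772141642402*z - 2.23525042937381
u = -0.265957446808511*z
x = 18.6210716732077*z - 2.54899503318943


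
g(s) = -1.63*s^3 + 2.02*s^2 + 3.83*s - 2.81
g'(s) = -4.89*s^2 + 4.04*s + 3.83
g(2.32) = -3.41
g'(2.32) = -13.12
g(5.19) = -156.39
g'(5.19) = -106.92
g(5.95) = -251.86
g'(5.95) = -145.25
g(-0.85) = -3.61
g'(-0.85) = -3.14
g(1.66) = 1.66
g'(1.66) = -2.94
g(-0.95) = -3.23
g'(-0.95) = -4.42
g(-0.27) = -3.66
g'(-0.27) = 2.38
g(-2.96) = 45.82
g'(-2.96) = -50.97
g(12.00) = -2482.61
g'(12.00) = -651.85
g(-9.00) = 1314.61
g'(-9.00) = -428.62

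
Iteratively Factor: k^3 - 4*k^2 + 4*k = (k - 2)*(k^2 - 2*k) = k*(k - 2)*(k - 2)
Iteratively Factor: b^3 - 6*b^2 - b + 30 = (b - 3)*(b^2 - 3*b - 10) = (b - 5)*(b - 3)*(b + 2)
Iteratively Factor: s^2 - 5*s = (s)*(s - 5)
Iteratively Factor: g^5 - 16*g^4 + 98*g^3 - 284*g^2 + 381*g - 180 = (g - 3)*(g^4 - 13*g^3 + 59*g^2 - 107*g + 60) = (g - 3)*(g - 1)*(g^3 - 12*g^2 + 47*g - 60) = (g - 5)*(g - 3)*(g - 1)*(g^2 - 7*g + 12) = (g - 5)*(g - 4)*(g - 3)*(g - 1)*(g - 3)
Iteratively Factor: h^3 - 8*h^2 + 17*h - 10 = (h - 1)*(h^2 - 7*h + 10) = (h - 5)*(h - 1)*(h - 2)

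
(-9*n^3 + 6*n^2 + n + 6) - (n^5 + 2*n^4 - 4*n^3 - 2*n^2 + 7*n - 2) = -n^5 - 2*n^4 - 5*n^3 + 8*n^2 - 6*n + 8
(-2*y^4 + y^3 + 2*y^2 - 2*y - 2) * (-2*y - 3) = 4*y^5 + 4*y^4 - 7*y^3 - 2*y^2 + 10*y + 6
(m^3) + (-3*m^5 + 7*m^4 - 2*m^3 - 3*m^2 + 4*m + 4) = -3*m^5 + 7*m^4 - m^3 - 3*m^2 + 4*m + 4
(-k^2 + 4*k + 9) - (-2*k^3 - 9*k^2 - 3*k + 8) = 2*k^3 + 8*k^2 + 7*k + 1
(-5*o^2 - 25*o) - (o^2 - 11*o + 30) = -6*o^2 - 14*o - 30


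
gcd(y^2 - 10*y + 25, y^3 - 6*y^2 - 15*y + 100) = y^2 - 10*y + 25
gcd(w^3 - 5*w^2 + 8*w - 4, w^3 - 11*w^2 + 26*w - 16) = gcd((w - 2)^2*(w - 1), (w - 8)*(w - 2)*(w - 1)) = w^2 - 3*w + 2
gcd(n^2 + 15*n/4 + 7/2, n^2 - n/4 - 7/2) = n + 7/4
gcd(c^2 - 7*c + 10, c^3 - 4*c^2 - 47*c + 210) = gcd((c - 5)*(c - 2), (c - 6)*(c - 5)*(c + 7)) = c - 5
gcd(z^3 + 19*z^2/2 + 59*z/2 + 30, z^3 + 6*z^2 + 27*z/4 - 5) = z^2 + 13*z/2 + 10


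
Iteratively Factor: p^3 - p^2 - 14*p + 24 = (p - 2)*(p^2 + p - 12) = (p - 3)*(p - 2)*(p + 4)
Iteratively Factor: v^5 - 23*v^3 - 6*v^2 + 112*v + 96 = (v + 1)*(v^4 - v^3 - 22*v^2 + 16*v + 96) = (v - 3)*(v + 1)*(v^3 + 2*v^2 - 16*v - 32) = (v - 4)*(v - 3)*(v + 1)*(v^2 + 6*v + 8) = (v - 4)*(v - 3)*(v + 1)*(v + 4)*(v + 2)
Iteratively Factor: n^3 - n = (n + 1)*(n^2 - n) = (n - 1)*(n + 1)*(n)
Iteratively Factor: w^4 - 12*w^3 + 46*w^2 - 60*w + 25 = (w - 5)*(w^3 - 7*w^2 + 11*w - 5) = (w - 5)*(w - 1)*(w^2 - 6*w + 5) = (w - 5)^2*(w - 1)*(w - 1)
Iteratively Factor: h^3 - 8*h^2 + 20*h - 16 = (h - 4)*(h^2 - 4*h + 4) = (h - 4)*(h - 2)*(h - 2)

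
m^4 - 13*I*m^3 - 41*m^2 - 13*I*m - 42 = (m - 7*I)*(m - 6*I)*(m - I)*(m + I)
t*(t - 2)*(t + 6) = t^3 + 4*t^2 - 12*t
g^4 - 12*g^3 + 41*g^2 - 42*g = g*(g - 7)*(g - 3)*(g - 2)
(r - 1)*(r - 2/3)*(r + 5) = r^3 + 10*r^2/3 - 23*r/3 + 10/3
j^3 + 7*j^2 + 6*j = j*(j + 1)*(j + 6)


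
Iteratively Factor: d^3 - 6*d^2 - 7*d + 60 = (d + 3)*(d^2 - 9*d + 20) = (d - 4)*(d + 3)*(d - 5)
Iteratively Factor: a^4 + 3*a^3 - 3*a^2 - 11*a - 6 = (a - 2)*(a^3 + 5*a^2 + 7*a + 3) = (a - 2)*(a + 1)*(a^2 + 4*a + 3) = (a - 2)*(a + 1)*(a + 3)*(a + 1)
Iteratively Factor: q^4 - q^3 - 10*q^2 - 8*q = (q + 2)*(q^3 - 3*q^2 - 4*q) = (q - 4)*(q + 2)*(q^2 + q) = q*(q - 4)*(q + 2)*(q + 1)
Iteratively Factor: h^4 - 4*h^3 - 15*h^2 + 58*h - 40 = (h - 1)*(h^3 - 3*h^2 - 18*h + 40) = (h - 1)*(h + 4)*(h^2 - 7*h + 10) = (h - 2)*(h - 1)*(h + 4)*(h - 5)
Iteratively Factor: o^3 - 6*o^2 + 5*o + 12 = (o + 1)*(o^2 - 7*o + 12) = (o - 4)*(o + 1)*(o - 3)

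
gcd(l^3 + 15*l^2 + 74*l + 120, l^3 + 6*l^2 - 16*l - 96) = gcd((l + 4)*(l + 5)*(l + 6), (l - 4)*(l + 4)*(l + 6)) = l^2 + 10*l + 24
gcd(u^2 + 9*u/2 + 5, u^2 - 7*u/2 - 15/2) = 1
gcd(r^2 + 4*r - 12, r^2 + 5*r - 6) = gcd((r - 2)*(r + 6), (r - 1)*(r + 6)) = r + 6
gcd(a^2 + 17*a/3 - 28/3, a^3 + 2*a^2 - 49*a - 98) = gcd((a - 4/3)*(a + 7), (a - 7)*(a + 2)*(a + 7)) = a + 7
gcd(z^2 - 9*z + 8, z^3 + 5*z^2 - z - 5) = z - 1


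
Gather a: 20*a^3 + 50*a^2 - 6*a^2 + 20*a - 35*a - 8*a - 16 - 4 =20*a^3 + 44*a^2 - 23*a - 20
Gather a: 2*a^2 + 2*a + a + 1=2*a^2 + 3*a + 1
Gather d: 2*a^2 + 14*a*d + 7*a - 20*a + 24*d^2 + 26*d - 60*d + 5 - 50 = 2*a^2 - 13*a + 24*d^2 + d*(14*a - 34) - 45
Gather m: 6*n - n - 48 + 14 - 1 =5*n - 35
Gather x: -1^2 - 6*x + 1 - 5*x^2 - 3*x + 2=-5*x^2 - 9*x + 2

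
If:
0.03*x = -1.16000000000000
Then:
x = -38.67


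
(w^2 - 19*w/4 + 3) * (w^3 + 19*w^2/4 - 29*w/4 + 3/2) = w^5 - 429*w^3/16 + 803*w^2/16 - 231*w/8 + 9/2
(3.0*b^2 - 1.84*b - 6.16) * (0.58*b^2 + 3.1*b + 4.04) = 1.74*b^4 + 8.2328*b^3 + 2.8432*b^2 - 26.5296*b - 24.8864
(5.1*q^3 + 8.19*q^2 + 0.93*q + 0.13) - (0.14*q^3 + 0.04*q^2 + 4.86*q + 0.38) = 4.96*q^3 + 8.15*q^2 - 3.93*q - 0.25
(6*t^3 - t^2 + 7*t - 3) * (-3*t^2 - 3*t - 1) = -18*t^5 - 15*t^4 - 24*t^3 - 11*t^2 + 2*t + 3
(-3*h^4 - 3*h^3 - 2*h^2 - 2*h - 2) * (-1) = 3*h^4 + 3*h^3 + 2*h^2 + 2*h + 2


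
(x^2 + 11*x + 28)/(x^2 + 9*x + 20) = (x + 7)/(x + 5)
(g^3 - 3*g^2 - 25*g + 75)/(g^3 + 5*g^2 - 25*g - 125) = (g - 3)/(g + 5)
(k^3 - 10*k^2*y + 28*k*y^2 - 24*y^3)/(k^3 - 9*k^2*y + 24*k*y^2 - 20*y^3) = (-k + 6*y)/(-k + 5*y)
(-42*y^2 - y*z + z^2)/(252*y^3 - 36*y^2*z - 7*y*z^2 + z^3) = -1/(6*y - z)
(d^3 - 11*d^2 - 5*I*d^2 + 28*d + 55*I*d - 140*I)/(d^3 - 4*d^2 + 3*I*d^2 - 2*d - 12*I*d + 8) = (d^2 - d*(7 + 5*I) + 35*I)/(d^2 + 3*I*d - 2)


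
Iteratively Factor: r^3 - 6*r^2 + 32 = (r - 4)*(r^2 - 2*r - 8) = (r - 4)*(r + 2)*(r - 4)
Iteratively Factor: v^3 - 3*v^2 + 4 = (v - 2)*(v^2 - v - 2) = (v - 2)*(v + 1)*(v - 2)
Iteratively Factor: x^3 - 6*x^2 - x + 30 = (x - 3)*(x^2 - 3*x - 10) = (x - 3)*(x + 2)*(x - 5)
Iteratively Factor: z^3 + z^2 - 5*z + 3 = (z + 3)*(z^2 - 2*z + 1) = (z - 1)*(z + 3)*(z - 1)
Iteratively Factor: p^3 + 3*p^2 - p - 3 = (p + 3)*(p^2 - 1) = (p + 1)*(p + 3)*(p - 1)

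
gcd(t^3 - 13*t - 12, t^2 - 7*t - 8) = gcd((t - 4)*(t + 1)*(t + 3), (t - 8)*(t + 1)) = t + 1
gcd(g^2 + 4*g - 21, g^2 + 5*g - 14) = g + 7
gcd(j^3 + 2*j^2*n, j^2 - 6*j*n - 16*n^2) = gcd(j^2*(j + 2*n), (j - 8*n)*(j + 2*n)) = j + 2*n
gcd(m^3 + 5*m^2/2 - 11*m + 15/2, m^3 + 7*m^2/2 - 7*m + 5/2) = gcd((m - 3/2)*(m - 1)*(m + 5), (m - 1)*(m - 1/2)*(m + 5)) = m^2 + 4*m - 5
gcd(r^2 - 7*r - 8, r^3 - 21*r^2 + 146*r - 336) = r - 8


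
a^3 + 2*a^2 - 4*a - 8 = (a - 2)*(a + 2)^2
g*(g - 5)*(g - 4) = g^3 - 9*g^2 + 20*g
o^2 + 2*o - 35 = (o - 5)*(o + 7)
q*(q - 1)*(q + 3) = q^3 + 2*q^2 - 3*q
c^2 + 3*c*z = c*(c + 3*z)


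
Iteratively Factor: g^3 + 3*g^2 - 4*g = (g - 1)*(g^2 + 4*g) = g*(g - 1)*(g + 4)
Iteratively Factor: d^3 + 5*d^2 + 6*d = (d + 3)*(d^2 + 2*d) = d*(d + 3)*(d + 2)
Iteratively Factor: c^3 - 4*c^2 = (c)*(c^2 - 4*c) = c^2*(c - 4)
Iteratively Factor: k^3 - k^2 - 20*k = (k)*(k^2 - k - 20) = k*(k - 5)*(k + 4)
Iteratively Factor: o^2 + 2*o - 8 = (o - 2)*(o + 4)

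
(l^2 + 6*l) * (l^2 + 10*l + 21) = l^4 + 16*l^3 + 81*l^2 + 126*l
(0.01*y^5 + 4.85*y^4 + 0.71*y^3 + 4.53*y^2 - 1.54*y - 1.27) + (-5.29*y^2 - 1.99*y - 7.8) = 0.01*y^5 + 4.85*y^4 + 0.71*y^3 - 0.76*y^2 - 3.53*y - 9.07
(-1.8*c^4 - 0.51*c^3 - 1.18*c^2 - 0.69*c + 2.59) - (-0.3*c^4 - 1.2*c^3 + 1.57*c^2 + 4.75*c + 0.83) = -1.5*c^4 + 0.69*c^3 - 2.75*c^2 - 5.44*c + 1.76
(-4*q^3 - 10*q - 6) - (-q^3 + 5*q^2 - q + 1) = -3*q^3 - 5*q^2 - 9*q - 7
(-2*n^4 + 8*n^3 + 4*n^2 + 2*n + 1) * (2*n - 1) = -4*n^5 + 18*n^4 - 1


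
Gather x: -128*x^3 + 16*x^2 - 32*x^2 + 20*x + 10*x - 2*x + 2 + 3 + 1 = -128*x^3 - 16*x^2 + 28*x + 6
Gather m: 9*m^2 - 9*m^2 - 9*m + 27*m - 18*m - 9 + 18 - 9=0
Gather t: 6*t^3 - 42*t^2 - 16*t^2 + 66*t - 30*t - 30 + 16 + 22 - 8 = 6*t^3 - 58*t^2 + 36*t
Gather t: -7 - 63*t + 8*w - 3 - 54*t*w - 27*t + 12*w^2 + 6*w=t*(-54*w - 90) + 12*w^2 + 14*w - 10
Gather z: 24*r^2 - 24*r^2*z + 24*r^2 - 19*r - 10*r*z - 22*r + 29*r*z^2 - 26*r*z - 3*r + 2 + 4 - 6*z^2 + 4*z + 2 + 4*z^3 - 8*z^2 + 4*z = 48*r^2 - 44*r + 4*z^3 + z^2*(29*r - 14) + z*(-24*r^2 - 36*r + 8) + 8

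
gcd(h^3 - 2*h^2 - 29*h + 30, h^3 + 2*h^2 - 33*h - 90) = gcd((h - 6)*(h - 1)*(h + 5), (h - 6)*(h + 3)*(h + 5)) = h^2 - h - 30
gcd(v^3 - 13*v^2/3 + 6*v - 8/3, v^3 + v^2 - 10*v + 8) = v^2 - 3*v + 2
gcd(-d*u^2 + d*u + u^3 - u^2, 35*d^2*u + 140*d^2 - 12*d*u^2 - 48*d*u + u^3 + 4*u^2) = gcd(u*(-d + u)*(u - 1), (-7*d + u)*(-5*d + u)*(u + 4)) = 1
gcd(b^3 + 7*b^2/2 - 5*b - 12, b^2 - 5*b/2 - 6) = b + 3/2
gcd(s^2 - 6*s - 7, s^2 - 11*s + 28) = s - 7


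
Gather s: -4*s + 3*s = -s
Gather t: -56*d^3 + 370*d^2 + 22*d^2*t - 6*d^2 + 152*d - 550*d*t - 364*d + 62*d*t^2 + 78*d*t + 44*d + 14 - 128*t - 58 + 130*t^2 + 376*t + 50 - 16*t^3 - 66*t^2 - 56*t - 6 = -56*d^3 + 364*d^2 - 168*d - 16*t^3 + t^2*(62*d + 64) + t*(22*d^2 - 472*d + 192)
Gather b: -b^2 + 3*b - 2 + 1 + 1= -b^2 + 3*b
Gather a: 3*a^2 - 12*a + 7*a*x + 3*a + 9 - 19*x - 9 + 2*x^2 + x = 3*a^2 + a*(7*x - 9) + 2*x^2 - 18*x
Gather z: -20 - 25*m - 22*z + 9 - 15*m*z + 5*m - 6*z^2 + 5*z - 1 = -20*m - 6*z^2 + z*(-15*m - 17) - 12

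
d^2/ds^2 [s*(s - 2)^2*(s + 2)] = 12*s^2 - 12*s - 8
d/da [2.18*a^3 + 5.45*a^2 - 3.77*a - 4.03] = 6.54*a^2 + 10.9*a - 3.77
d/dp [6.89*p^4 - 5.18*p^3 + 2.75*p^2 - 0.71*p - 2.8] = 27.56*p^3 - 15.54*p^2 + 5.5*p - 0.71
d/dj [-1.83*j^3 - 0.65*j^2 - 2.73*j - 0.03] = -5.49*j^2 - 1.3*j - 2.73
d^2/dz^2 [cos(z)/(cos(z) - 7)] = 7*(sin(z)^2 - 7*cos(z) + 1)/(cos(z) - 7)^3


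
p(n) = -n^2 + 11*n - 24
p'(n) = 11 - 2*n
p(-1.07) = -36.91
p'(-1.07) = 13.14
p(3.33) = 1.54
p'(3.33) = 4.34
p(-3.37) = -72.43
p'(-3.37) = 17.74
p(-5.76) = -120.54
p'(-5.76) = 22.52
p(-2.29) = -54.43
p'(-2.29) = 15.58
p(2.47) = -2.93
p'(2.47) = 6.06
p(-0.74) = -32.69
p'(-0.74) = 12.48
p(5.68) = 6.22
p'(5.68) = -0.36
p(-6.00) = -126.00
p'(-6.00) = 23.00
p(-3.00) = -66.00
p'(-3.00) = 17.00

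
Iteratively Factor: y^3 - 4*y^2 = (y)*(y^2 - 4*y) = y*(y - 4)*(y)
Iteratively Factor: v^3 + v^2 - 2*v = (v)*(v^2 + v - 2) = v*(v - 1)*(v + 2)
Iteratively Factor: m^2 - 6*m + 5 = (m - 5)*(m - 1)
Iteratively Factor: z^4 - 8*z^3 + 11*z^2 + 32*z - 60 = (z - 5)*(z^3 - 3*z^2 - 4*z + 12) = (z - 5)*(z + 2)*(z^2 - 5*z + 6) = (z - 5)*(z - 2)*(z + 2)*(z - 3)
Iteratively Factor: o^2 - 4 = (o - 2)*(o + 2)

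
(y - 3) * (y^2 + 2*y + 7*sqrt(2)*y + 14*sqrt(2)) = y^3 - y^2 + 7*sqrt(2)*y^2 - 7*sqrt(2)*y - 6*y - 42*sqrt(2)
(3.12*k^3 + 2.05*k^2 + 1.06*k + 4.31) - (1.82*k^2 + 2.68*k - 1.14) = 3.12*k^3 + 0.23*k^2 - 1.62*k + 5.45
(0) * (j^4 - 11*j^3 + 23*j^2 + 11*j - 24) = 0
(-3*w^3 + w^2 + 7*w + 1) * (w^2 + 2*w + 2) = -3*w^5 - 5*w^4 + 3*w^3 + 17*w^2 + 16*w + 2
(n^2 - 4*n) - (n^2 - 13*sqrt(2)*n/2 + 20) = -4*n + 13*sqrt(2)*n/2 - 20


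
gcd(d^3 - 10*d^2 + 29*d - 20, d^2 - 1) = d - 1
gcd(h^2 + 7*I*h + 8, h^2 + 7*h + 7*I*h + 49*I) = 1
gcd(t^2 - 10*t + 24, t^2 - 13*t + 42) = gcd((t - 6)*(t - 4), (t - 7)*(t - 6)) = t - 6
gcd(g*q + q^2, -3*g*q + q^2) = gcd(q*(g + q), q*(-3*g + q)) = q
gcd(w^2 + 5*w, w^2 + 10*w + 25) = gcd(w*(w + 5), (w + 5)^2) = w + 5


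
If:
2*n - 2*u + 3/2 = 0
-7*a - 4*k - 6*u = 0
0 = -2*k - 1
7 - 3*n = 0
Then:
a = -33/14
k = -1/2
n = 7/3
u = 37/12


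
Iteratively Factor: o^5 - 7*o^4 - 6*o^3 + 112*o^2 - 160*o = (o)*(o^4 - 7*o^3 - 6*o^2 + 112*o - 160) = o*(o - 2)*(o^3 - 5*o^2 - 16*o + 80) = o*(o - 4)*(o - 2)*(o^2 - o - 20) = o*(o - 4)*(o - 2)*(o + 4)*(o - 5)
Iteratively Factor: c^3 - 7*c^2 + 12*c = (c)*(c^2 - 7*c + 12) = c*(c - 3)*(c - 4)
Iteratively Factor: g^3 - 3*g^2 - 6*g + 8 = (g + 2)*(g^2 - 5*g + 4) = (g - 1)*(g + 2)*(g - 4)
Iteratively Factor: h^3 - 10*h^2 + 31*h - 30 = (h - 5)*(h^2 - 5*h + 6) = (h - 5)*(h - 2)*(h - 3)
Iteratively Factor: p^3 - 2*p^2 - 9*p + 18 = (p - 3)*(p^2 + p - 6) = (p - 3)*(p - 2)*(p + 3)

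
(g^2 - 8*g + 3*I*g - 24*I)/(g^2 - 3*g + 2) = (g^2 + g*(-8 + 3*I) - 24*I)/(g^2 - 3*g + 2)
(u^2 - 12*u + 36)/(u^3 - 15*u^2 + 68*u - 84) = (u - 6)/(u^2 - 9*u + 14)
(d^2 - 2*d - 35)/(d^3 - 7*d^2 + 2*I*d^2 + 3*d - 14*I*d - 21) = (d + 5)/(d^2 + 2*I*d + 3)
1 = 1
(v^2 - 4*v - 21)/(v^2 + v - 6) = (v - 7)/(v - 2)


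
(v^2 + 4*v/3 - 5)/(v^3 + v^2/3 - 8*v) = (3*v - 5)/(v*(3*v - 8))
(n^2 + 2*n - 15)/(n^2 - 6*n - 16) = (-n^2 - 2*n + 15)/(-n^2 + 6*n + 16)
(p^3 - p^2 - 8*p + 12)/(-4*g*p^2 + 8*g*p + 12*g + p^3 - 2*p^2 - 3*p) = (-p^3 + p^2 + 8*p - 12)/(4*g*p^2 - 8*g*p - 12*g - p^3 + 2*p^2 + 3*p)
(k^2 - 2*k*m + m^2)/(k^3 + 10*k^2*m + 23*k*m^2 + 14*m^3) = (k^2 - 2*k*m + m^2)/(k^3 + 10*k^2*m + 23*k*m^2 + 14*m^3)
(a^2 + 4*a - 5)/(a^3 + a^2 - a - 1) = (a + 5)/(a^2 + 2*a + 1)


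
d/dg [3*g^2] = 6*g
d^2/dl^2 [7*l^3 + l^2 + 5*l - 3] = 42*l + 2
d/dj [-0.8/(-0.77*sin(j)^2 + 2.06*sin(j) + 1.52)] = (1.648 - 1.232*sin(j))*cos(j)/(-0.77*sin(j)^2 + 2.06*sin(j) + 1.52)^2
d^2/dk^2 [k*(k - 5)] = 2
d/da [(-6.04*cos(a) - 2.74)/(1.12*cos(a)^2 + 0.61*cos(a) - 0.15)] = (6.7648*sin(a)^2 - 6.1376*cos(a) - 9.3422)*sin(a)/(1.12*cos(a)^2 + 0.61*cos(a) - 0.15)^2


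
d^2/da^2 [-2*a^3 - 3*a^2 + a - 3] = -12*a - 6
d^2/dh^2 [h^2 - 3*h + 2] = 2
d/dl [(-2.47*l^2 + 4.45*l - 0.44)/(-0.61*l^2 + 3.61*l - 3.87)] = (-6.2022*l^2 + 18.581*l - 15.6331)/(0.3721*l^4 - 4.4042*l^3 + 17.7535*l^2 - 27.9414*l + 14.9769)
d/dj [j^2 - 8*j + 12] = 2*j - 8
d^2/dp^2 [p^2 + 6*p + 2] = 2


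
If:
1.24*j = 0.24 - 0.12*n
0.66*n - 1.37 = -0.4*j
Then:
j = -0.01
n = 2.08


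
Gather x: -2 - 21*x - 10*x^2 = -10*x^2 - 21*x - 2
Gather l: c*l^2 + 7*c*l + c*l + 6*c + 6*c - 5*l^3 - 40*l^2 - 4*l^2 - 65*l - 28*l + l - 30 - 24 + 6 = 12*c - 5*l^3 + l^2*(c - 44) + l*(8*c - 92) - 48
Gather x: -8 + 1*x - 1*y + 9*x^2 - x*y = 9*x^2 + x*(1 - y) - y - 8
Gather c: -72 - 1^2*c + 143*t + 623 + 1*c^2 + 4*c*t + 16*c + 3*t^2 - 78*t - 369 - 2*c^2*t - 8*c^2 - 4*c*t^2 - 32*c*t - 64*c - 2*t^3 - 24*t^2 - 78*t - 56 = c^2*(-2*t - 7) + c*(-4*t^2 - 28*t - 49) - 2*t^3 - 21*t^2 - 13*t + 126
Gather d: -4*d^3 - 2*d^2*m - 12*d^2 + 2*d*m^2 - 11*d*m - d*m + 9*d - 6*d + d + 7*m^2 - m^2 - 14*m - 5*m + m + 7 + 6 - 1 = -4*d^3 + d^2*(-2*m - 12) + d*(2*m^2 - 12*m + 4) + 6*m^2 - 18*m + 12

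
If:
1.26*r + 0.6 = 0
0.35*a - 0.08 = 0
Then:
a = 0.23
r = -0.48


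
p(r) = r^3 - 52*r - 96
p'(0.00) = -52.00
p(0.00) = -96.00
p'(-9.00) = 191.00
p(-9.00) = -357.00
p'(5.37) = 34.51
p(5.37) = -220.39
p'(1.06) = -48.63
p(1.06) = -149.93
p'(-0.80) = -50.08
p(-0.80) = -54.91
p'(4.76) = 15.97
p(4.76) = -235.67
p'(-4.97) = 22.10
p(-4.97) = 39.68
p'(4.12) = -1.08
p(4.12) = -240.31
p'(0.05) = -51.99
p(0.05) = -98.60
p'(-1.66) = -43.73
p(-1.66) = -14.25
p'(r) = 3*r^2 - 52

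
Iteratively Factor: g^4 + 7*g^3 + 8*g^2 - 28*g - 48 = (g + 2)*(g^3 + 5*g^2 - 2*g - 24) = (g + 2)*(g + 3)*(g^2 + 2*g - 8) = (g + 2)*(g + 3)*(g + 4)*(g - 2)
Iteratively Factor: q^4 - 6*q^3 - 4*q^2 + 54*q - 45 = (q - 3)*(q^3 - 3*q^2 - 13*q + 15) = (q - 3)*(q - 1)*(q^2 - 2*q - 15) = (q - 3)*(q - 1)*(q + 3)*(q - 5)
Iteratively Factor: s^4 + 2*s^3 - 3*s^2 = (s)*(s^3 + 2*s^2 - 3*s) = s^2*(s^2 + 2*s - 3) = s^2*(s + 3)*(s - 1)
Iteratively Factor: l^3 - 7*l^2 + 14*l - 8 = (l - 1)*(l^2 - 6*l + 8) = (l - 4)*(l - 1)*(l - 2)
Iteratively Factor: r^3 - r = (r)*(r^2 - 1) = r*(r - 1)*(r + 1)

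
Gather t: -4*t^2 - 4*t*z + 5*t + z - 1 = -4*t^2 + t*(5 - 4*z) + z - 1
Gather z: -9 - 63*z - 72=-63*z - 81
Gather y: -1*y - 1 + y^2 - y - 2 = y^2 - 2*y - 3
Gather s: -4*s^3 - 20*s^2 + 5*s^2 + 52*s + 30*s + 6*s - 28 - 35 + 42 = -4*s^3 - 15*s^2 + 88*s - 21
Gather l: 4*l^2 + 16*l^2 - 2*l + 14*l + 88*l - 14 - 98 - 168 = 20*l^2 + 100*l - 280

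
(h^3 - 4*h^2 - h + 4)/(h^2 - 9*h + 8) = (h^2 - 3*h - 4)/(h - 8)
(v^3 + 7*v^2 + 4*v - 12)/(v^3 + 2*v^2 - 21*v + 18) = (v + 2)/(v - 3)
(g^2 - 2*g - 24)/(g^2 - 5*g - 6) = (g + 4)/(g + 1)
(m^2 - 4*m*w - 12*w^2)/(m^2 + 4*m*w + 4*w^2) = (m - 6*w)/(m + 2*w)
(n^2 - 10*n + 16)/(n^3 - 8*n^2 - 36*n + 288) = (n - 2)/(n^2 - 36)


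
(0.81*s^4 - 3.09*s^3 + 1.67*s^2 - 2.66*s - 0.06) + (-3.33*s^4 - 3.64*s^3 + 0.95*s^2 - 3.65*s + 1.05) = -2.52*s^4 - 6.73*s^3 + 2.62*s^2 - 6.31*s + 0.99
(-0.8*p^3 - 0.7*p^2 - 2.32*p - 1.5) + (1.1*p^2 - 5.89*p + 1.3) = -0.8*p^3 + 0.4*p^2 - 8.21*p - 0.2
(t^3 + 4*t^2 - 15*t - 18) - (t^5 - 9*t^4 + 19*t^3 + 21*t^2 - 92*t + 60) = -t^5 + 9*t^4 - 18*t^3 - 17*t^2 + 77*t - 78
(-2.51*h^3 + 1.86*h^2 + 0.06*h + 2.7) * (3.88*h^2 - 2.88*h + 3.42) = -9.7388*h^5 + 14.4456*h^4 - 13.7082*h^3 + 16.6644*h^2 - 7.5708*h + 9.234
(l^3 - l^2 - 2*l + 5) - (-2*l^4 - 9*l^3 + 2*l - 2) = 2*l^4 + 10*l^3 - l^2 - 4*l + 7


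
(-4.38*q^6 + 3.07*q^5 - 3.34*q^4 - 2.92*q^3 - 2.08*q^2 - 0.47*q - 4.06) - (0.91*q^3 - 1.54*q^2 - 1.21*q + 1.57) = -4.38*q^6 + 3.07*q^5 - 3.34*q^4 - 3.83*q^3 - 0.54*q^2 + 0.74*q - 5.63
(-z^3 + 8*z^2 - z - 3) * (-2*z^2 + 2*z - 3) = 2*z^5 - 18*z^4 + 21*z^3 - 20*z^2 - 3*z + 9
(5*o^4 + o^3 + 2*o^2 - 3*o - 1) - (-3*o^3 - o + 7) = 5*o^4 + 4*o^3 + 2*o^2 - 2*o - 8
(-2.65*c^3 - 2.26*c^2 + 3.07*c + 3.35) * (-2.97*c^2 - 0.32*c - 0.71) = 7.8705*c^5 + 7.5602*c^4 - 6.5132*c^3 - 9.3273*c^2 - 3.2517*c - 2.3785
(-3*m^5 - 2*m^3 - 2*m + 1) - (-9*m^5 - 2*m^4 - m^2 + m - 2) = 6*m^5 + 2*m^4 - 2*m^3 + m^2 - 3*m + 3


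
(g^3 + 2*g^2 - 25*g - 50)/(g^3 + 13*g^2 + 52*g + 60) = (g - 5)/(g + 6)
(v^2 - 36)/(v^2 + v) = (v^2 - 36)/(v*(v + 1))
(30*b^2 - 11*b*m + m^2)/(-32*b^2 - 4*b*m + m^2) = (-30*b^2 + 11*b*m - m^2)/(32*b^2 + 4*b*m - m^2)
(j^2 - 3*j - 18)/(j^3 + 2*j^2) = (j^2 - 3*j - 18)/(j^2*(j + 2))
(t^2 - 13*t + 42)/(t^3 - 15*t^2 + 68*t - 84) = 1/(t - 2)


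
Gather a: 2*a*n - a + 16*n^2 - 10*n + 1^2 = a*(2*n - 1) + 16*n^2 - 10*n + 1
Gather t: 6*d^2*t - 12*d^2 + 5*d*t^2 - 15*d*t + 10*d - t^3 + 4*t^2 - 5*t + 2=-12*d^2 + 10*d - t^3 + t^2*(5*d + 4) + t*(6*d^2 - 15*d - 5) + 2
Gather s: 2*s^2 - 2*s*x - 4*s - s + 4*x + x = 2*s^2 + s*(-2*x - 5) + 5*x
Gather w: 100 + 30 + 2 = 132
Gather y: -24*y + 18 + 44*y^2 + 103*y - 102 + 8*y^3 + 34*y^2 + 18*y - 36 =8*y^3 + 78*y^2 + 97*y - 120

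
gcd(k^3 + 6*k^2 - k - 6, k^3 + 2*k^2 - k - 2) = k^2 - 1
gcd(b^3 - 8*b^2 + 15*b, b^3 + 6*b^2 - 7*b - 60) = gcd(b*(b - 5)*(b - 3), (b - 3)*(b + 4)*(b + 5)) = b - 3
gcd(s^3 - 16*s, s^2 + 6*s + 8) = s + 4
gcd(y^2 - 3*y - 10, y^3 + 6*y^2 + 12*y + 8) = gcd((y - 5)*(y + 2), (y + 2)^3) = y + 2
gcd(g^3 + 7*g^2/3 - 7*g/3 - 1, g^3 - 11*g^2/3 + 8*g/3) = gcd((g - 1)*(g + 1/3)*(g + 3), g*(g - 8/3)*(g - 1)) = g - 1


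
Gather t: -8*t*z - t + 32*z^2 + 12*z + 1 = t*(-8*z - 1) + 32*z^2 + 12*z + 1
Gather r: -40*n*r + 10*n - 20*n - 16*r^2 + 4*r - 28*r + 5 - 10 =-10*n - 16*r^2 + r*(-40*n - 24) - 5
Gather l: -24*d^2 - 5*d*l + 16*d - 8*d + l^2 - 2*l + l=-24*d^2 + 8*d + l^2 + l*(-5*d - 1)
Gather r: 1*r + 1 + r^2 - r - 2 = r^2 - 1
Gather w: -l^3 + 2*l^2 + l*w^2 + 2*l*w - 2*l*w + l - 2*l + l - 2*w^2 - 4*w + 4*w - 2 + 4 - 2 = -l^3 + 2*l^2 + w^2*(l - 2)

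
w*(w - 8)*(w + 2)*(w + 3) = w^4 - 3*w^3 - 34*w^2 - 48*w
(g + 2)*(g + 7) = g^2 + 9*g + 14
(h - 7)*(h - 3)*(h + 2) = h^3 - 8*h^2 + h + 42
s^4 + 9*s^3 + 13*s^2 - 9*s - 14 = (s - 1)*(s + 1)*(s + 2)*(s + 7)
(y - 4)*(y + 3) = y^2 - y - 12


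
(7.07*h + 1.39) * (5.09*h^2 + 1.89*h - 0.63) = 35.9863*h^3 + 20.4374*h^2 - 1.827*h - 0.8757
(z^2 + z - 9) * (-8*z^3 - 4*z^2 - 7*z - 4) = -8*z^5 - 12*z^4 + 61*z^3 + 25*z^2 + 59*z + 36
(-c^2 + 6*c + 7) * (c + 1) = -c^3 + 5*c^2 + 13*c + 7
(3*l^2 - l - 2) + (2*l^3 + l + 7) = 2*l^3 + 3*l^2 + 5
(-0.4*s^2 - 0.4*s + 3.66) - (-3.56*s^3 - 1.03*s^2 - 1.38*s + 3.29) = 3.56*s^3 + 0.63*s^2 + 0.98*s + 0.37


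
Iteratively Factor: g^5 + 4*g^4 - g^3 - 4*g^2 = (g)*(g^4 + 4*g^3 - g^2 - 4*g) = g^2*(g^3 + 4*g^2 - g - 4) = g^2*(g + 4)*(g^2 - 1) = g^2*(g + 1)*(g + 4)*(g - 1)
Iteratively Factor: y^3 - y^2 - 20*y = (y)*(y^2 - y - 20) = y*(y + 4)*(y - 5)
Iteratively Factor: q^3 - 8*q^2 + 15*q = (q - 3)*(q^2 - 5*q) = (q - 5)*(q - 3)*(q)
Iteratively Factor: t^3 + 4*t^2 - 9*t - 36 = (t - 3)*(t^2 + 7*t + 12) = (t - 3)*(t + 3)*(t + 4)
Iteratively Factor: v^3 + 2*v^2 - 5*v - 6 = (v + 1)*(v^2 + v - 6) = (v - 2)*(v + 1)*(v + 3)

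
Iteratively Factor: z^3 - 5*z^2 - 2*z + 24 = (z - 3)*(z^2 - 2*z - 8) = (z - 4)*(z - 3)*(z + 2)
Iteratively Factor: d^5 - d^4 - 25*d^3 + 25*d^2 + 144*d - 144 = (d - 4)*(d^4 + 3*d^3 - 13*d^2 - 27*d + 36) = (d - 4)*(d + 4)*(d^3 - d^2 - 9*d + 9) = (d - 4)*(d - 1)*(d + 4)*(d^2 - 9) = (d - 4)*(d - 1)*(d + 3)*(d + 4)*(d - 3)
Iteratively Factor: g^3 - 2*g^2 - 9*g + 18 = (g - 2)*(g^2 - 9) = (g - 2)*(g + 3)*(g - 3)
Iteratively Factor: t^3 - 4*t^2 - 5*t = (t + 1)*(t^2 - 5*t) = t*(t + 1)*(t - 5)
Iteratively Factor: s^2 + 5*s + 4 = (s + 1)*(s + 4)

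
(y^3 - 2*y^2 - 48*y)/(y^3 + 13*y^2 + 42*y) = (y - 8)/(y + 7)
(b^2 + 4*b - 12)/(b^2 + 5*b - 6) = (b - 2)/(b - 1)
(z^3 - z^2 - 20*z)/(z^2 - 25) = z*(z + 4)/(z + 5)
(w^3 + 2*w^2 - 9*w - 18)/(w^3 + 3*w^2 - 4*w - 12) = (w - 3)/(w - 2)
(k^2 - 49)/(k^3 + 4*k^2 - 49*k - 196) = 1/(k + 4)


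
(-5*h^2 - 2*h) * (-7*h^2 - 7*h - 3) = 35*h^4 + 49*h^3 + 29*h^2 + 6*h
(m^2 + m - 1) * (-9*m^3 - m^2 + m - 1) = -9*m^5 - 10*m^4 + 9*m^3 + m^2 - 2*m + 1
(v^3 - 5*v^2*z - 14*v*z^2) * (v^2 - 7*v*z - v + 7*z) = v^5 - 12*v^4*z - v^4 + 21*v^3*z^2 + 12*v^3*z + 98*v^2*z^3 - 21*v^2*z^2 - 98*v*z^3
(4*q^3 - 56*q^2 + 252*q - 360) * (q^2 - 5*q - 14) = 4*q^5 - 76*q^4 + 476*q^3 - 836*q^2 - 1728*q + 5040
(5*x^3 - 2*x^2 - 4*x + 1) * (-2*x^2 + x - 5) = -10*x^5 + 9*x^4 - 19*x^3 + 4*x^2 + 21*x - 5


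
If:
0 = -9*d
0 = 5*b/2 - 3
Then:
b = 6/5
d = 0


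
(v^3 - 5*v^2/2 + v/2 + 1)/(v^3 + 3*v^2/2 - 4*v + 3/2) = (2*v^2 - 3*v - 2)/(2*v^2 + 5*v - 3)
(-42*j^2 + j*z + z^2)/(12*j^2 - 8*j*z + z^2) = (7*j + z)/(-2*j + z)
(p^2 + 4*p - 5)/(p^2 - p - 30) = (p - 1)/(p - 6)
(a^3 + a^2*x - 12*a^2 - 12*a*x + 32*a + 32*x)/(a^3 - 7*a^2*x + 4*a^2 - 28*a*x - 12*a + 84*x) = (a^3 + a^2*x - 12*a^2 - 12*a*x + 32*a + 32*x)/(a^3 - 7*a^2*x + 4*a^2 - 28*a*x - 12*a + 84*x)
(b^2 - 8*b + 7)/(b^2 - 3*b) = (b^2 - 8*b + 7)/(b*(b - 3))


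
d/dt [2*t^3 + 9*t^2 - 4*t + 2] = 6*t^2 + 18*t - 4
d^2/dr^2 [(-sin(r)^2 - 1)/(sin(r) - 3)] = (sin(r)^4 - 9*sin(r)^3 + 37*sin(r)^2 + 3*sin(r) - 20)/(sin(r) - 3)^3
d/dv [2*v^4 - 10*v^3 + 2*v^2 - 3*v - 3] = 8*v^3 - 30*v^2 + 4*v - 3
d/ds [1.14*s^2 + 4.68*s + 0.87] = 2.28*s + 4.68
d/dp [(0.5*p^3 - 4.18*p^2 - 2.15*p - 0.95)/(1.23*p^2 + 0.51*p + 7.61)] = (0.615*p^4 + 0.51*p^3 + 11.9277*p^2 - 61.2826*p - 15.877)/(1.5129*p^4 + 1.2546*p^3 + 18.9807*p^2 + 7.7622*p + 57.9121)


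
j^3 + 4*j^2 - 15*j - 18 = (j - 3)*(j + 1)*(j + 6)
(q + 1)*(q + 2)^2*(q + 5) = q^4 + 10*q^3 + 33*q^2 + 44*q + 20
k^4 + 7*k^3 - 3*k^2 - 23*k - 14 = (k - 2)*(k + 1)^2*(k + 7)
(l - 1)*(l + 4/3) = l^2 + l/3 - 4/3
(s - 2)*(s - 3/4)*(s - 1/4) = s^3 - 3*s^2 + 35*s/16 - 3/8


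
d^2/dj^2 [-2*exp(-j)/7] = -2*exp(-j)/7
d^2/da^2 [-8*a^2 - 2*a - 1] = -16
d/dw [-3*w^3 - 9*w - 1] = -9*w^2 - 9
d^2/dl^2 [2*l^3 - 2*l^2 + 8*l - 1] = 12*l - 4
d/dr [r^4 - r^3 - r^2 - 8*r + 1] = 4*r^3 - 3*r^2 - 2*r - 8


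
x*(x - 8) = x^2 - 8*x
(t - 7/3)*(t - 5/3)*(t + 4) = t^3 - 109*t/9 + 140/9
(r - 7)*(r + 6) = r^2 - r - 42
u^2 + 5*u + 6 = (u + 2)*(u + 3)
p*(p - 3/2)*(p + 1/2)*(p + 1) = p^4 - 7*p^2/4 - 3*p/4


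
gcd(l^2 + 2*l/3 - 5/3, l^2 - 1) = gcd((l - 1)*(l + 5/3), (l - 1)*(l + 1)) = l - 1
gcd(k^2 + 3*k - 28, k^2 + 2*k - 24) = k - 4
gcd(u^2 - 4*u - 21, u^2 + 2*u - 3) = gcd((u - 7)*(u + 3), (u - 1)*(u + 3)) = u + 3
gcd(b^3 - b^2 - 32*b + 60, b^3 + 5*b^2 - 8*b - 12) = b^2 + 4*b - 12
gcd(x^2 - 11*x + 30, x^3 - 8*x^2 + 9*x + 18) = x - 6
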